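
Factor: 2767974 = 2^1*3^1 *11^1*17^1*2467^1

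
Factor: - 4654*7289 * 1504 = -2^6 * 13^1*37^1*47^1 * 179^1*197^1 = -  51020201024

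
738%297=144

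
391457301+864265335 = 1255722636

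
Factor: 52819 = 13^1*17^1*239^1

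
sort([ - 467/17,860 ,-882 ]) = [ - 882, - 467/17,860]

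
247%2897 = 247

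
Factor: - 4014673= - 13^1 * 23^1*29^1*463^1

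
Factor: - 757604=-2^2*189401^1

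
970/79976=485/39988 = 0.01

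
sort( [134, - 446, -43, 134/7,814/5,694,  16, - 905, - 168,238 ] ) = [ - 905, - 446,-168, - 43, 16 , 134/7, 134 , 814/5,238 , 694 ] 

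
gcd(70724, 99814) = 2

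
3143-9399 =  - 6256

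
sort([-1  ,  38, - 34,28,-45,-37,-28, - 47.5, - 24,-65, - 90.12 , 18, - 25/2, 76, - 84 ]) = [ - 90.12, - 84,-65, - 47.5, - 45,-37, - 34, - 28,-24, - 25/2,-1,18,28,38,76]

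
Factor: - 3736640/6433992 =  - 467080/804249 = - 2^3*3^(-4 )*5^1*9929^( - 1)*11677^1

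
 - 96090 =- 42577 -53513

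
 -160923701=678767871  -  839691572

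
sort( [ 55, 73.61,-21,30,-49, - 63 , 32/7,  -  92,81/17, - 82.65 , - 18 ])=[ - 92,-82.65, -63, - 49, - 21 ,-18,32/7 , 81/17,30,55,73.61]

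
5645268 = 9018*626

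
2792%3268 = 2792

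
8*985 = 7880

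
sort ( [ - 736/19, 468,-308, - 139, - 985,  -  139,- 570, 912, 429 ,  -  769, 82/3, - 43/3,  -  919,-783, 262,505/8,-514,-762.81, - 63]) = [-985,-919,-783,- 769, - 762.81,-570,  -  514, - 308, - 139,-139,-63, - 736/19,-43/3, 82/3,505/8,262,429, 468 , 912] 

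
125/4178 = 125/4178 = 0.03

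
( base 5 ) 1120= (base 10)160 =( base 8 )240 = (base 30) 5a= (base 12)114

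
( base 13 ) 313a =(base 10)6809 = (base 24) bjh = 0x1A99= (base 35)5jj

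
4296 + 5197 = 9493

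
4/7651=4/7651=0.00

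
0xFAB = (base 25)6ab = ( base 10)4011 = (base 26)5O7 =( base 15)12C6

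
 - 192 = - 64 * 3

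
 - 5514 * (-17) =93738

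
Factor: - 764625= - 3^1*5^3*2039^1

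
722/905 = 722/905 = 0.80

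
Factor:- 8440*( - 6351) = 2^3*3^1 * 5^1*29^1*73^1*211^1 =53602440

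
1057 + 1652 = 2709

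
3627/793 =279/61 = 4.57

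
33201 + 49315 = 82516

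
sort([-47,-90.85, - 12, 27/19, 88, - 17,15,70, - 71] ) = [  -  90.85, - 71, - 47, - 17,  -  12 , 27/19,15,  70,88]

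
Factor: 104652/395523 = 68/257 = 2^2 * 17^1 * 257^(  -  1 )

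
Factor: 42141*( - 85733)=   -  3612874353 = - 3^1*11^1*1277^1*85733^1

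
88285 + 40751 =129036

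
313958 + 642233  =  956191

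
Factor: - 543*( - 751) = 407793 = 3^1*181^1*751^1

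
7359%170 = 49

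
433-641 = - 208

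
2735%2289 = 446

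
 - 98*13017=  - 1275666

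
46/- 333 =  - 1+287/333 = -0.14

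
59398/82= 29699/41 = 724.37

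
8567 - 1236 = 7331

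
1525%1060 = 465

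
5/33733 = 5/33733 = 0.00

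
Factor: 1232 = 2^4 * 7^1* 11^1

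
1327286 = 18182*73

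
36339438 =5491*6618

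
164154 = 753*218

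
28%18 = 10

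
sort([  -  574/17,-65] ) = [ - 65,  -  574/17] 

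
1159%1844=1159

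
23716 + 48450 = 72166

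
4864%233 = 204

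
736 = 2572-1836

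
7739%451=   72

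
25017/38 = 25017/38= 658.34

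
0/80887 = 0  =  0.00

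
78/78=1 = 1.00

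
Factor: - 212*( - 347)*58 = 2^3*29^1*53^1*347^1 = 4266712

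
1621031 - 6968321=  - 5347290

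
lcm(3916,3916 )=3916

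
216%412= 216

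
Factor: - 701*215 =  - 150715  =  - 5^1 * 43^1 *701^1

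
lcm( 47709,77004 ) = 4389228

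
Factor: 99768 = 2^3*3^1*4157^1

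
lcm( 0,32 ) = 0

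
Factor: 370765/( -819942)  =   - 2^( - 1)*3^( - 1 )*5^1*29^1*2557^1*136657^( - 1)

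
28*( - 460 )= - 12880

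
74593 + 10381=84974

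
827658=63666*13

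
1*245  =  245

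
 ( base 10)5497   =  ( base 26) 83B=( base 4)1111321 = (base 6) 41241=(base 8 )12571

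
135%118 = 17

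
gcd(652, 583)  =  1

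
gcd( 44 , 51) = 1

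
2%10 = 2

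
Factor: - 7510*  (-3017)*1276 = 28911186920 =2^3*5^1*7^1*11^1 * 29^1 * 431^1*751^1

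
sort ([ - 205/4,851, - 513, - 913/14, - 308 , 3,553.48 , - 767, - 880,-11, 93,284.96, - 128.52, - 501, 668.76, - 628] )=[-880, - 767, - 628, - 513,  -  501, - 308, - 128.52, - 913/14,  -  205/4, - 11,3,93,  284.96, 553.48,668.76, 851 ]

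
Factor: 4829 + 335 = 5164 = 2^2 * 1291^1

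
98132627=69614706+28517921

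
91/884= 7/68 = 0.10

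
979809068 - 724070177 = 255738891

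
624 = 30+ 594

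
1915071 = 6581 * 291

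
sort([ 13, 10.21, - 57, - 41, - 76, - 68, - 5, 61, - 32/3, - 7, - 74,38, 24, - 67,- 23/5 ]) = [ -76, - 74, - 68, - 67, - 57, - 41, - 32/3 , - 7,-5,- 23/5, 10.21,13,24 , 38, 61] 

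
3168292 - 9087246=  - 5918954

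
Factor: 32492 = 2^2*8123^1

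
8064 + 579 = 8643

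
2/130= 1/65 = 0.02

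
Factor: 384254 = 2^1 *13^1*14779^1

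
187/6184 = 187/6184 = 0.03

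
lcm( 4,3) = 12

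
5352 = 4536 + 816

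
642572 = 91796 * 7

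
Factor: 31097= 11^2*257^1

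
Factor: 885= 3^1 *5^1*59^1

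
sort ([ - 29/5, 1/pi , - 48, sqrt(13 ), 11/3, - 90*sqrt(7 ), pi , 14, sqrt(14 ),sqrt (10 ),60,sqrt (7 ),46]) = [ - 90*sqrt(7),- 48, - 29/5, 1/pi, sqrt(7 ), pi,sqrt(10 ), sqrt( 13 ), 11/3, sqrt(14) , 14, 46,60 ] 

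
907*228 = 206796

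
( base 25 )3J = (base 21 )4A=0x5E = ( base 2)1011110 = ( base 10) 94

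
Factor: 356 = 2^2*89^1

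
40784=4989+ 35795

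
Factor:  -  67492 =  - 2^2*47^1 * 359^1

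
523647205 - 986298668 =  - 462651463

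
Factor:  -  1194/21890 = -3/55 = - 3^1*5^( - 1)*11^( - 1) 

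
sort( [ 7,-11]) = [ - 11,7]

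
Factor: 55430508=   2^2*3^1*7^1*79^1*8353^1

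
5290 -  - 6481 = 11771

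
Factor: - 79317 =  - 3^2*7^1*1259^1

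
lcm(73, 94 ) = 6862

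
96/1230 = 16/205 = 0.08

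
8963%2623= 1094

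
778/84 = 389/42 = 9.26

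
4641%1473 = 222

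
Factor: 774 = 2^1*3^2 * 43^1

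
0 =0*5160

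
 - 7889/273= - 1127/39 =- 28.90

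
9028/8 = 2257/2 = 1128.50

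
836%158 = 46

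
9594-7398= 2196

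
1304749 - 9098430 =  - 7793681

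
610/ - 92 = -7 + 17/46 =- 6.63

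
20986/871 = 20986/871 = 24.09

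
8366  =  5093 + 3273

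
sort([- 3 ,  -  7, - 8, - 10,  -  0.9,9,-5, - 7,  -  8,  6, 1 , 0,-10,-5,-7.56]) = [ - 10, - 10, - 8, - 8,  -  7.56, - 7,- 7, - 5,-5,  -  3, - 0.9,0 , 1 , 6,9]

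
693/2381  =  693/2381 = 0.29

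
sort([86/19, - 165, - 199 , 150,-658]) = [ - 658, - 199, - 165, 86/19, 150 ] 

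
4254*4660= 19823640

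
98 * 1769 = 173362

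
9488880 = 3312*2865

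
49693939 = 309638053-259944114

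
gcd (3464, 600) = 8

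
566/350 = 283/175=1.62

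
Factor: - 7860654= - 2^1*3^2  *229^1 * 1907^1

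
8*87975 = 703800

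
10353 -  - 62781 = 73134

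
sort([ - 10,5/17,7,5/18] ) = [ - 10,5/18, 5/17,7 ]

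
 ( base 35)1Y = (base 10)69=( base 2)1000101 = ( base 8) 105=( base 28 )2D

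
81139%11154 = 3061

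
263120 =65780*4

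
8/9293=8/9293  =  0.00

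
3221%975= 296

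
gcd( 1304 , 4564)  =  652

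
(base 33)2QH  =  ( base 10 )3053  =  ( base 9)4162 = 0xbed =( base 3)11012002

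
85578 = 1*85578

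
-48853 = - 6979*7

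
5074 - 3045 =2029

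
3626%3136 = 490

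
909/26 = 34 + 25/26 = 34.96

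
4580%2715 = 1865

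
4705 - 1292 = 3413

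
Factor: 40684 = 2^2 * 7^1 * 1453^1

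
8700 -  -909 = 9609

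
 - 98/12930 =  - 1 + 6416/6465 = - 0.01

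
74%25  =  24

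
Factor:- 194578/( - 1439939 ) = 2^1*  47^( - 1 )*271^1  *359^1 * 30637^(  -  1)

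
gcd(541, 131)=1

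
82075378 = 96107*854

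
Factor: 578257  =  331^1*1747^1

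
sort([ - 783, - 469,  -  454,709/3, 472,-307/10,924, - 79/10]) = [ - 783, - 469,  -  454, - 307/10, - 79/10,709/3, 472, 924]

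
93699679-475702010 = - 382002331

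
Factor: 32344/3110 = 2^2*5^(  -  1)*13^1  =  52/5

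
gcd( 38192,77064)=8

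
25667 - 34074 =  - 8407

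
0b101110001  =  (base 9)450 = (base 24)f9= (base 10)369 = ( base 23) g1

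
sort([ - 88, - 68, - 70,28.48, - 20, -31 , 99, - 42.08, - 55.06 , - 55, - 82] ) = [ - 88, -82, - 70 , - 68, -55.06, - 55,-42.08,  -  31, - 20, 28.48, 99 ]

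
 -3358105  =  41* (  -  81905) 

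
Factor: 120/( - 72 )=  - 5/3 = -  3^ (-1)*5^1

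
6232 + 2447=8679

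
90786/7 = 12969+ 3/7 = 12969.43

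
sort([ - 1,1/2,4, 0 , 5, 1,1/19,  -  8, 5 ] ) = [ - 8, - 1, 0,1/19,1/2,1,4,5,5 ] 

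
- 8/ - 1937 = 8/1937  =  0.00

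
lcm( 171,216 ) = 4104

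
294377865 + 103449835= 397827700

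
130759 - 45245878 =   -  45115119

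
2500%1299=1201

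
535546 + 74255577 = 74791123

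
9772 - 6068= 3704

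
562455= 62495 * 9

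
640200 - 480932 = 159268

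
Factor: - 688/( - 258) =8/3 = 2^3*3^ ( - 1)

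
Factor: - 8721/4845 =  -  9/5  =  - 3^2*5^( - 1 )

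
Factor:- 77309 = -97^1*797^1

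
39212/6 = 6535 + 1/3 = 6535.33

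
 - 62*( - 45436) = 2817032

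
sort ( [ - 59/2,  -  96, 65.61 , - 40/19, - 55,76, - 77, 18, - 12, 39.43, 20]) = [ - 96, - 77, - 55, - 59/2, - 12, - 40/19, 18,20,39.43,  65.61 , 76 ]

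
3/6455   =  3/6455 = 0.00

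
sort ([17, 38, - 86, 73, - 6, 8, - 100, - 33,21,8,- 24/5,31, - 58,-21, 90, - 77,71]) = [- 100, - 86, - 77, - 58, - 33, - 21,  -  6, - 24/5, 8,8,17, 21,  31,38, 71,73,90 ]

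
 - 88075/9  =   - 9787+ 8/9 = - 9786.11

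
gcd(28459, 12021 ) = 1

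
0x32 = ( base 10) 50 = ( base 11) 46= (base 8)62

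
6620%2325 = 1970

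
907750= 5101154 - 4193404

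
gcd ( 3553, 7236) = 1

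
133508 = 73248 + 60260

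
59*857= 50563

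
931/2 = 931/2 = 465.50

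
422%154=114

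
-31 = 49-80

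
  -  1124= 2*(  -  562 ) 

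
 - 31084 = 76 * (-409)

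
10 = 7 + 3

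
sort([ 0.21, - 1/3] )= [ - 1/3,0.21] 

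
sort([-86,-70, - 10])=[  -  86, - 70 , - 10]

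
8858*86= 761788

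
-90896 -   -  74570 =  - 16326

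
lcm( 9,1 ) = 9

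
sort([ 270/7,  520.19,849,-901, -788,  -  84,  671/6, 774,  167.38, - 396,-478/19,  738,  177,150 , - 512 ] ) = [ - 901, - 788, - 512, - 396,- 84, - 478/19, 270/7,671/6,150,167.38,177,520.19,738, 774, 849]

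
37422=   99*378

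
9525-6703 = 2822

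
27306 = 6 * 4551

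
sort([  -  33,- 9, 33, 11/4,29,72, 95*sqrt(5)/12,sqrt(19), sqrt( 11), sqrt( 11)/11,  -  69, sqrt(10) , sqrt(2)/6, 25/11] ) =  [ - 69,- 33, - 9, sqrt(2)/6,sqrt( 11 )/11, 25/11, 11/4, sqrt(10), sqrt(11 ), sqrt( 19 )  ,  95*sqrt ( 5)/12, 29, 33, 72 ] 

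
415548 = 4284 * 97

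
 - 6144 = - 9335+3191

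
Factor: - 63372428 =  - 2^2*7^1*97^1*23333^1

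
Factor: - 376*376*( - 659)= 2^6*47^2*659^1 = 93166784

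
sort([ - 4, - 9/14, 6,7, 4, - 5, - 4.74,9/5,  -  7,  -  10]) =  [ - 10, - 7,-5, - 4.74, - 4, - 9/14, 9/5, 4, 6, 7 ] 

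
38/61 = 38/61 = 0.62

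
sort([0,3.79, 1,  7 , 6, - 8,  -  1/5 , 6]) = [ - 8, - 1/5,0 , 1,3.79,6  ,  6 , 7 ] 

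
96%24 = 0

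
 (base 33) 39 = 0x6c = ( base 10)108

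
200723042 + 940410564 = 1141133606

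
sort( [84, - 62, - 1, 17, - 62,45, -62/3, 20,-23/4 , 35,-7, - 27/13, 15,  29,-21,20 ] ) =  [-62 ,-62,-21, - 62/3,-7, -23/4 , -27/13,-1, 15,17,20,20,29,35,45,84] 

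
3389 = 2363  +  1026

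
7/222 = 7/222= 0.03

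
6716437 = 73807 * 91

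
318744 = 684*466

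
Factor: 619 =619^1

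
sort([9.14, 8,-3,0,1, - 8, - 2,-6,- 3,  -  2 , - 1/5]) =[- 8,-6, - 3,-3, - 2, - 2,-1/5,0,1, 8, 9.14 ] 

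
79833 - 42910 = 36923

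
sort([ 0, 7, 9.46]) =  [0, 7, 9.46]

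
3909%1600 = 709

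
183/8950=183/8950 = 0.02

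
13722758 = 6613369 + 7109389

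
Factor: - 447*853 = - 381291 =- 3^1*149^1*853^1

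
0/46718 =0 = 0.00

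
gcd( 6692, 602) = 14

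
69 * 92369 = 6373461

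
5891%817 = 172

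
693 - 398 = 295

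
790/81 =790/81 = 9.75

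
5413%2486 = 441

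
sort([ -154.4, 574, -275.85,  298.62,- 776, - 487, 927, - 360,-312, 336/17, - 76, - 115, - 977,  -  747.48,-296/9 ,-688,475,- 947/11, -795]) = [ - 977  , - 795,-776,-747.48,-688, - 487,  -  360, - 312,- 275.85 , - 154.4, - 115,  -  947/11,-76,  -  296/9, 336/17, 298.62,475, 574 , 927]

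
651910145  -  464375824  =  187534321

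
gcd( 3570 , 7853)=1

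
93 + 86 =179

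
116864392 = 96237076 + 20627316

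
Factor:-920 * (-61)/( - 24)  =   - 3^(-1)*5^1 * 23^1 * 61^1 = - 7015/3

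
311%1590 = 311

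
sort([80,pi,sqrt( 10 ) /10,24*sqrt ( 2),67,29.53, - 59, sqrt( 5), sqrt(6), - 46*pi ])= [ - 46*pi, - 59,sqrt(10 ) /10 , sqrt(5 ),sqrt(6),pi,29.53, 24*sqrt(2 ), 67, 80]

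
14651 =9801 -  - 4850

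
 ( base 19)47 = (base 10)83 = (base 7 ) 146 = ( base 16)53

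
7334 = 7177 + 157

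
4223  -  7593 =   -  3370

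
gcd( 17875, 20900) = 275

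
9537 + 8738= 18275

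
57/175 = 57/175 = 0.33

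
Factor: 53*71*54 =203202=2^1*3^3 * 53^1*71^1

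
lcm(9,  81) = 81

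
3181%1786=1395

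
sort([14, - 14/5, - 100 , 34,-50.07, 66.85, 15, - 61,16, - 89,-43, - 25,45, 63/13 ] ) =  [ - 100, - 89, - 61, - 50.07,-43 , - 25, - 14/5, 63/13,14,  15, 16,34,45, 66.85]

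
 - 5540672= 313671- 5854343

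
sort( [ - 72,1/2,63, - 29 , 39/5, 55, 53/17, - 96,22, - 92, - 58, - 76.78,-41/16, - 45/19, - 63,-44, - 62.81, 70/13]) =[ - 96, - 92, - 76.78 , - 72, - 63,-62.81,  -  58,  -  44, -29, - 41/16, - 45/19,1/2,53/17,70/13  ,  39/5,22,55, 63 ] 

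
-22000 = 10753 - 32753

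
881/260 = 881/260 = 3.39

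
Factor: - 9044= -2^2*7^1*17^1*19^1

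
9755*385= 3755675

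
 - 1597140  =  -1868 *855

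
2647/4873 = 2647/4873 = 0.54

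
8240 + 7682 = 15922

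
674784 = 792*852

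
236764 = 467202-230438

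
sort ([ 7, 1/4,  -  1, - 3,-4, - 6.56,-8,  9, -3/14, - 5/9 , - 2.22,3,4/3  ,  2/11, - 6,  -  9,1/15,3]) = [-9, - 8 , - 6.56,  -  6 , - 4, - 3,-2.22 , - 1, - 5/9, - 3/14, 1/15, 2/11,1/4, 4/3,3, 3, 7 , 9 ]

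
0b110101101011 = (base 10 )3435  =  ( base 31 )3hp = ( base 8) 6553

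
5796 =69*84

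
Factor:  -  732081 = -3^1*7^1*71^1  *491^1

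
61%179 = 61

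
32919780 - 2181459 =30738321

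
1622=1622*1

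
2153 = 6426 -4273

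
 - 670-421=- 1091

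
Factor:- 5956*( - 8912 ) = 53079872 = 2^6*557^1*1489^1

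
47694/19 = 2510 + 4/19 = 2510.21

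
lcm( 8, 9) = 72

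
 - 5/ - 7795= 1/1559 =0.00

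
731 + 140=871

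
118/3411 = 118/3411 = 0.03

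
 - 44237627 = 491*( - 90097 ) 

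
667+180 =847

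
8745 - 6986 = 1759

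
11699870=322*36335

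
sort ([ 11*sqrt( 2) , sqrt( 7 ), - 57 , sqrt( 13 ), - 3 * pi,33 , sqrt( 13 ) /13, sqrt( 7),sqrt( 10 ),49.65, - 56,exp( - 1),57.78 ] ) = [ - 57, - 56,-3*pi,sqrt( 13 )/13,exp( - 1 ),sqrt(7 ),sqrt( 7), sqrt( 10),  sqrt(13),  11*sqrt( 2),33,49.65,57.78 ] 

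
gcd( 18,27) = 9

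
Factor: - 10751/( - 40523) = 13/49 = 7^( - 2 ) * 13^1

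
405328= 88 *4606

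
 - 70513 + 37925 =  - 32588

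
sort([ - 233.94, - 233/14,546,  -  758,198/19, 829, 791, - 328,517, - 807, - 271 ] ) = [  -  807, - 758,-328, - 271, - 233.94, - 233/14 , 198/19, 517,546, 791,829 ] 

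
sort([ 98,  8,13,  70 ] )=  [ 8, 13, 70,98]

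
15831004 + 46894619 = 62725623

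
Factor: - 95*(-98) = 9310 = 2^1*  5^1*7^2*19^1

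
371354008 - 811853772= - 440499764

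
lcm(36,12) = 36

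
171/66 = 57/22=2.59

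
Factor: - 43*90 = -2^1*3^2 * 5^1*43^1 = -3870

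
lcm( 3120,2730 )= 21840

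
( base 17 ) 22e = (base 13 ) 392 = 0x272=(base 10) 626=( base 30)KQ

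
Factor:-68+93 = 5^2 = 25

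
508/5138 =254/2569=0.10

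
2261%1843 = 418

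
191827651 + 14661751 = 206489402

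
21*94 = 1974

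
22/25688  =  11/12844 = 0.00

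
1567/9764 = 1567/9764 = 0.16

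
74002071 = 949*77979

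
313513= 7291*43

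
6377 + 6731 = 13108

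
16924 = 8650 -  - 8274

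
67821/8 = 8477 + 5/8 = 8477.62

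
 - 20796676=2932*(  -  7093 ) 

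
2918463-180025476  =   - 177107013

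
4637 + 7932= 12569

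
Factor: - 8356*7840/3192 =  - 2^4*3^( - 1 )*5^1*7^1 * 19^( - 1)*2089^1=   - 1169840/57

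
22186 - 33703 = -11517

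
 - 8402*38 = - 319276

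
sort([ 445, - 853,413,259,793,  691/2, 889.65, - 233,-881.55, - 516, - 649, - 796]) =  [-881.55, - 853, - 796, - 649, -516, - 233, 259, 691/2, 413, 445, 793, 889.65]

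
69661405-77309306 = -7647901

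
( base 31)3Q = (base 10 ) 119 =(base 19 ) 65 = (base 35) 3E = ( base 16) 77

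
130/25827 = 130/25827 = 0.01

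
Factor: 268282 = 2^1*7^1*19163^1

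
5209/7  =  5209/7 = 744.14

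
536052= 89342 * 6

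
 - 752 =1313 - 2065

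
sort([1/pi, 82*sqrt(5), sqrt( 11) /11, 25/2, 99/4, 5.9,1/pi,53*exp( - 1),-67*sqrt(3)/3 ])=[ - 67*sqrt(3)/3, sqrt(11 )/11, 1/pi, 1/pi, 5.9, 25/2,53*exp( - 1 ), 99/4,82*sqrt(5) ] 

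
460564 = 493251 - 32687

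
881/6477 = 881/6477 = 0.14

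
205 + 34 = 239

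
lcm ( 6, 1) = 6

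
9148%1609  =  1103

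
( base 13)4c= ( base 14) 48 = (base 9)71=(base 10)64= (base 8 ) 100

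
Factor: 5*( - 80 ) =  - 400 = - 2^4*5^2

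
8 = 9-1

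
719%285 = 149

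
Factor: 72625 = 5^3*7^1*83^1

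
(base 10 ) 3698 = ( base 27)51Q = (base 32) 3JI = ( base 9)5058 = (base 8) 7162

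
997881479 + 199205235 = 1197086714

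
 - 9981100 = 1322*(  -  7550)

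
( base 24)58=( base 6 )332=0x80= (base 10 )128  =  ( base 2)10000000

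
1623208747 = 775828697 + 847380050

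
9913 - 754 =9159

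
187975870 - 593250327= - 405274457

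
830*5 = 4150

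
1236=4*309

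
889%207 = 61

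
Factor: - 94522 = - 2^1*167^1*283^1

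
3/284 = 3/284 = 0.01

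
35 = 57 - 22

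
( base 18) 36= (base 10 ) 60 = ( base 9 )66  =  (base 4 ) 330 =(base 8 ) 74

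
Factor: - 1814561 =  - 7^1*53^1 * 67^1*73^1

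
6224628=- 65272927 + 71497555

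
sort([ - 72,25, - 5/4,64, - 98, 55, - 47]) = [  -  98, - 72, - 47, - 5/4, 25,55,64]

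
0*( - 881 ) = 0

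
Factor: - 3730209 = - 3^1*7^1*23^1*7723^1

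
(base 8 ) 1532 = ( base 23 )1E7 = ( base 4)31122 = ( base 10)858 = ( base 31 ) rl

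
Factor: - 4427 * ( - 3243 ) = 14356761= 3^1*19^1*23^1 * 47^1 * 233^1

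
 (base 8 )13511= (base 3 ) 22011210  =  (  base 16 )1749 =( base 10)5961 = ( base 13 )2937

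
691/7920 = 691/7920 = 0.09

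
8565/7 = 1223+4/7=1223.57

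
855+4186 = 5041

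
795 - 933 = -138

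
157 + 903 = 1060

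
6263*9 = 56367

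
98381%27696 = 15293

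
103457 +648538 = 751995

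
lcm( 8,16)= 16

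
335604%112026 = 111552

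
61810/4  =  30905/2 = 15452.50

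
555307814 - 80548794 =474759020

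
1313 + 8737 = 10050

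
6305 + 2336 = 8641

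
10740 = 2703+8037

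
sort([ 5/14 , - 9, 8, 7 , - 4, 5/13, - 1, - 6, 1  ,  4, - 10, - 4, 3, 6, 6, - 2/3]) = [  -  10, - 9, - 6, - 4, - 4,  -  1,-2/3,5/14,5/13,  1, 3, 4,6,6, 7, 8] 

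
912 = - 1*(-912 ) 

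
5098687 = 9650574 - 4551887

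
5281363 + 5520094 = 10801457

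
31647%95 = 12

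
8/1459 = 8/1459 = 0.01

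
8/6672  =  1/834  =  0.00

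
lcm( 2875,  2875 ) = 2875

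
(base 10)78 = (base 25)33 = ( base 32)2E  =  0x4E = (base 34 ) 2a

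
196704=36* 5464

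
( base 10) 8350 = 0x209e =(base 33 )7m1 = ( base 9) 12407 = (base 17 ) 1BF3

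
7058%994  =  100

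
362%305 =57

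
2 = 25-23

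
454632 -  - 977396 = 1432028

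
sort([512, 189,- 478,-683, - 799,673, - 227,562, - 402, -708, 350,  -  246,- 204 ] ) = [ - 799,  -  708, - 683,- 478, -402,-246, - 227,-204,189, 350,512,562,673]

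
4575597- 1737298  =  2838299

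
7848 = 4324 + 3524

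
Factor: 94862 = 2^1*47431^1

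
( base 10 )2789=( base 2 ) 101011100101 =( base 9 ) 3738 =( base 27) 3M8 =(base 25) 4BE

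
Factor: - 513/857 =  - 3^3*19^1*857^( - 1)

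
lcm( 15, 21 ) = 105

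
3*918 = 2754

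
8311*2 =16622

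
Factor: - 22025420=-2^2*5^1 * 701^1*1571^1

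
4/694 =2/347 = 0.01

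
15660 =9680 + 5980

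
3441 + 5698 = 9139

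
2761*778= 2148058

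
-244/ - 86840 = 61/21710   =  0.00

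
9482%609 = 347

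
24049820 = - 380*( - 63289 )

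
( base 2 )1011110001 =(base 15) 353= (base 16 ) 2F1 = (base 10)753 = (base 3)1000220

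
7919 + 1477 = 9396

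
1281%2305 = 1281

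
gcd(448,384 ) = 64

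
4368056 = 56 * 78001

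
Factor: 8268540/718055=1653708/143611 = 2^2*3^1*7^1*13^( - 1) * 11047^( - 1) * 19687^1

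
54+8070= 8124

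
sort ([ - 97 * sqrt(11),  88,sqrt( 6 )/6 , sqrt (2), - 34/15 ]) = [  -  97 * sqrt( 11),-34/15,  sqrt (6)/6, sqrt(2 ),88] 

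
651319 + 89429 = 740748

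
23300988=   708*32911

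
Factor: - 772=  - 2^2 * 193^1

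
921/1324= 921/1324  =  0.70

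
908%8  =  4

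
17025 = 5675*3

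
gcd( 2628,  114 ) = 6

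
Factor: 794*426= 338244 = 2^2*3^1*71^1*397^1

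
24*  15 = 360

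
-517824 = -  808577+290753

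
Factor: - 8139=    - 3^1*2713^1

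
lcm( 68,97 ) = 6596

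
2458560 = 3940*624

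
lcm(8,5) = 40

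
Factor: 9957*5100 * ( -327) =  - 2^2 * 3^3*5^2 * 17^1*109^1*3319^1 = - 16605288900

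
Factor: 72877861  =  7^1*17^1 * 601^1 *1019^1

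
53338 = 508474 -455136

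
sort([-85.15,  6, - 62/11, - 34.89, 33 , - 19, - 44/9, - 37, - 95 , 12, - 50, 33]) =[ - 95, - 85.15 , - 50,-37, - 34.89, - 19, - 62/11,-44/9, 6,12, 33, 33 ]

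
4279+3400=7679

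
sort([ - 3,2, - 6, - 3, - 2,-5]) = [-6, - 5,-3, - 3, - 2,2]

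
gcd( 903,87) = 3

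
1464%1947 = 1464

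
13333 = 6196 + 7137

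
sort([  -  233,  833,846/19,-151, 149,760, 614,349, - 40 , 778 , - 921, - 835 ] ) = [ - 921,-835, - 233, - 151, - 40,846/19,149,349,614, 760,  778,833]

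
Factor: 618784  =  2^5*61^1 *317^1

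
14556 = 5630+8926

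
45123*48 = 2165904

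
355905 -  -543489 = 899394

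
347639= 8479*41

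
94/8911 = 94/8911 = 0.01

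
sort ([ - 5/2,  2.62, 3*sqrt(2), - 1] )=[ - 5/2, - 1, 2.62,3*sqrt(2)]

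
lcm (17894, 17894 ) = 17894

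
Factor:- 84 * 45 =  - 2^2*3^3*5^1*7^1 = - 3780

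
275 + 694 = 969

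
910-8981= - 8071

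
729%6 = 3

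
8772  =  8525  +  247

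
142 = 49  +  93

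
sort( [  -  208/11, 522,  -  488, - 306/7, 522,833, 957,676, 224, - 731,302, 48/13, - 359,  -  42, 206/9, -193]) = [ - 731, - 488, - 359 ,-193, - 306/7,- 42, - 208/11,48/13,206/9, 224, 302, 522,  522, 676, 833,957] 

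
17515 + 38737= 56252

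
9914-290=9624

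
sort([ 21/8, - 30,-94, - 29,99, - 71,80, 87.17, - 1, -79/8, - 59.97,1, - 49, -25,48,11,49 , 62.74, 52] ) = [-94,-71 , - 59.97, - 49,  -  30,- 29, - 25, - 79/8, - 1,1,21/8,11, 48, 49,52,62.74,80, 87.17,99 ] 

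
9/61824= 3/20608 = 0.00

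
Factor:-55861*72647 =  - 4058134067 = -13^1 * 4297^1 *72647^1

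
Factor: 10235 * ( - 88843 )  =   - 909308105 = - 5^1 * 23^1 * 89^1*88843^1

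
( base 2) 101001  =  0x29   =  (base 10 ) 41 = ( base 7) 56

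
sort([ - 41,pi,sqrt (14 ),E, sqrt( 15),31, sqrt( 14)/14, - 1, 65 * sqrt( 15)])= [ - 41, - 1 , sqrt( 14)/14, E, pi, sqrt( 14 ),sqrt(15), 31 , 65*sqrt(15)] 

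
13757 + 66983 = 80740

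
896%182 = 168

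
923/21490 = 923/21490 = 0.04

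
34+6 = 40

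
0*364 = 0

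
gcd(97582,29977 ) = 1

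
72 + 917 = 989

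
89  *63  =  5607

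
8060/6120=1 + 97/306 = 1.32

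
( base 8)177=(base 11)106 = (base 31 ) 43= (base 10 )127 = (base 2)1111111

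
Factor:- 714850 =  - 2^1 * 5^2 * 17^1*29^2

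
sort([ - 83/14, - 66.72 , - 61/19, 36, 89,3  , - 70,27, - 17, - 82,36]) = [ - 82, - 70, - 66.72, - 17,-83/14, - 61/19, 3, 27, 36, 36,  89 ]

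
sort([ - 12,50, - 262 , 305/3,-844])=[-844,-262,-12,50 , 305/3 ]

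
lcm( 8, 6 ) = 24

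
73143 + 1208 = 74351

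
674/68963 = 674/68963 = 0.01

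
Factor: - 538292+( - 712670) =-2^1* 17^1*36793^1 = - 1250962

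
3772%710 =222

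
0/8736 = 0 = 0.00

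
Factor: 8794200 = 2^3*3^1*5^2*14657^1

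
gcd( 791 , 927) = 1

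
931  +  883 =1814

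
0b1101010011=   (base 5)11401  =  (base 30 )SB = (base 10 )851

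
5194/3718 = 2597/1859 = 1.40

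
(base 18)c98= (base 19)B4B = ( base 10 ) 4058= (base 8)7732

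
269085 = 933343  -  664258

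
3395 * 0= 0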